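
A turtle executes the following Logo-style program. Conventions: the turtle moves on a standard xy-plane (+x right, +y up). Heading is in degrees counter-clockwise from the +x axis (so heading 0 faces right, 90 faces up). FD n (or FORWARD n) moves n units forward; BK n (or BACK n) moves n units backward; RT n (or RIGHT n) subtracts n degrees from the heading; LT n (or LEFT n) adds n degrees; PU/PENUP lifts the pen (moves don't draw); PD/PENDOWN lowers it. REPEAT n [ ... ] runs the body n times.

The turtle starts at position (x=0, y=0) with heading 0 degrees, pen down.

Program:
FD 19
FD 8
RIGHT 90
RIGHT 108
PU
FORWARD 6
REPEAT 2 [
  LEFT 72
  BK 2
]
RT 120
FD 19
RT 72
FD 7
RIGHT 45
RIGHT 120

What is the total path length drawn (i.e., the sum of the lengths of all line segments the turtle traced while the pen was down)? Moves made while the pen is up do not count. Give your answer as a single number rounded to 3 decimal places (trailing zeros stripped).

Answer: 27

Derivation:
Executing turtle program step by step:
Start: pos=(0,0), heading=0, pen down
FD 19: (0,0) -> (19,0) [heading=0, draw]
FD 8: (19,0) -> (27,0) [heading=0, draw]
RT 90: heading 0 -> 270
RT 108: heading 270 -> 162
PU: pen up
FD 6: (27,0) -> (21.294,1.854) [heading=162, move]
REPEAT 2 [
  -- iteration 1/2 --
  LT 72: heading 162 -> 234
  BK 2: (21.294,1.854) -> (22.469,3.472) [heading=234, move]
  -- iteration 2/2 --
  LT 72: heading 234 -> 306
  BK 2: (22.469,3.472) -> (21.294,5.09) [heading=306, move]
]
RT 120: heading 306 -> 186
FD 19: (21.294,5.09) -> (2.398,3.104) [heading=186, move]
RT 72: heading 186 -> 114
FD 7: (2.398,3.104) -> (-0.449,9.499) [heading=114, move]
RT 45: heading 114 -> 69
RT 120: heading 69 -> 309
Final: pos=(-0.449,9.499), heading=309, 2 segment(s) drawn

Segment lengths:
  seg 1: (0,0) -> (19,0), length = 19
  seg 2: (19,0) -> (27,0), length = 8
Total = 27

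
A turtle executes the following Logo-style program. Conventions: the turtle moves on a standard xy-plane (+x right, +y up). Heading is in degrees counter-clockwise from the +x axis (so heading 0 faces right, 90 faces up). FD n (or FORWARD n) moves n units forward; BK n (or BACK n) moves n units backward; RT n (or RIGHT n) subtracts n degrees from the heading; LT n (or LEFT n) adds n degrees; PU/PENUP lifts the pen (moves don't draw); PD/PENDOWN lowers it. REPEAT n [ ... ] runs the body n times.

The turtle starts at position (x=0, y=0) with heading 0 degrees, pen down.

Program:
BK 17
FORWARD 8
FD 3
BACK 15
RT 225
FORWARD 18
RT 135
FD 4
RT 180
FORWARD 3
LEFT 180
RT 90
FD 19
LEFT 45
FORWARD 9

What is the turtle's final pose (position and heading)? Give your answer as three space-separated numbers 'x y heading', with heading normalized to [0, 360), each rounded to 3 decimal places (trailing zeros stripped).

Executing turtle program step by step:
Start: pos=(0,0), heading=0, pen down
BK 17: (0,0) -> (-17,0) [heading=0, draw]
FD 8: (-17,0) -> (-9,0) [heading=0, draw]
FD 3: (-9,0) -> (-6,0) [heading=0, draw]
BK 15: (-6,0) -> (-21,0) [heading=0, draw]
RT 225: heading 0 -> 135
FD 18: (-21,0) -> (-33.728,12.728) [heading=135, draw]
RT 135: heading 135 -> 0
FD 4: (-33.728,12.728) -> (-29.728,12.728) [heading=0, draw]
RT 180: heading 0 -> 180
FD 3: (-29.728,12.728) -> (-32.728,12.728) [heading=180, draw]
LT 180: heading 180 -> 0
RT 90: heading 0 -> 270
FD 19: (-32.728,12.728) -> (-32.728,-6.272) [heading=270, draw]
LT 45: heading 270 -> 315
FD 9: (-32.728,-6.272) -> (-26.364,-12.636) [heading=315, draw]
Final: pos=(-26.364,-12.636), heading=315, 9 segment(s) drawn

Answer: -26.364 -12.636 315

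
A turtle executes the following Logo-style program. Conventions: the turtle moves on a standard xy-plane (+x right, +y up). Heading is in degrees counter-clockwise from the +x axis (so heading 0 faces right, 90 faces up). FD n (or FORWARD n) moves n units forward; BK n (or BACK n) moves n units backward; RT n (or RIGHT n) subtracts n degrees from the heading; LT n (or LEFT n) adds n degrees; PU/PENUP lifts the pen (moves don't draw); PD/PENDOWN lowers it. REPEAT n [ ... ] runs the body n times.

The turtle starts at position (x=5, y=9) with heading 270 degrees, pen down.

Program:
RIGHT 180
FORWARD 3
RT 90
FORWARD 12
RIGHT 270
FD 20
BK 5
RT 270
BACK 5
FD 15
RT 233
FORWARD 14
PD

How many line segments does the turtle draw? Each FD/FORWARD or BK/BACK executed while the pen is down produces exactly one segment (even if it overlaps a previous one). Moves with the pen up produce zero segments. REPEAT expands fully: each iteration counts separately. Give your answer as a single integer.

Executing turtle program step by step:
Start: pos=(5,9), heading=270, pen down
RT 180: heading 270 -> 90
FD 3: (5,9) -> (5,12) [heading=90, draw]
RT 90: heading 90 -> 0
FD 12: (5,12) -> (17,12) [heading=0, draw]
RT 270: heading 0 -> 90
FD 20: (17,12) -> (17,32) [heading=90, draw]
BK 5: (17,32) -> (17,27) [heading=90, draw]
RT 270: heading 90 -> 180
BK 5: (17,27) -> (22,27) [heading=180, draw]
FD 15: (22,27) -> (7,27) [heading=180, draw]
RT 233: heading 180 -> 307
FD 14: (7,27) -> (15.425,15.819) [heading=307, draw]
PD: pen down
Final: pos=(15.425,15.819), heading=307, 7 segment(s) drawn
Segments drawn: 7

Answer: 7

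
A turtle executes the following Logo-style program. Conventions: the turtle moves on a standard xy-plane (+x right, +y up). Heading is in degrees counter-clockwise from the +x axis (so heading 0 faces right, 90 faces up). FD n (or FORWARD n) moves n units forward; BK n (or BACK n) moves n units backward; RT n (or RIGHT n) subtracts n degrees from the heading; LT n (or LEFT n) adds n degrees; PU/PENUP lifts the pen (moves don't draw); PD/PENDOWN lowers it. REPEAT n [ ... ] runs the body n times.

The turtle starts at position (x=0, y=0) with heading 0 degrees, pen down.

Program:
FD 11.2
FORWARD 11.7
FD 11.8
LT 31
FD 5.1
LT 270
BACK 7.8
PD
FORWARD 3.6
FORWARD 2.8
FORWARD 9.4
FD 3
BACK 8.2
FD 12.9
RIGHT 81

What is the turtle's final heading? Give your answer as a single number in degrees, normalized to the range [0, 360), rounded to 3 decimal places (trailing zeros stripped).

Executing turtle program step by step:
Start: pos=(0,0), heading=0, pen down
FD 11.2: (0,0) -> (11.2,0) [heading=0, draw]
FD 11.7: (11.2,0) -> (22.9,0) [heading=0, draw]
FD 11.8: (22.9,0) -> (34.7,0) [heading=0, draw]
LT 31: heading 0 -> 31
FD 5.1: (34.7,0) -> (39.072,2.627) [heading=31, draw]
LT 270: heading 31 -> 301
BK 7.8: (39.072,2.627) -> (35.054,9.313) [heading=301, draw]
PD: pen down
FD 3.6: (35.054,9.313) -> (36.908,6.227) [heading=301, draw]
FD 2.8: (36.908,6.227) -> (38.35,3.827) [heading=301, draw]
FD 9.4: (38.35,3.827) -> (43.192,-4.231) [heading=301, draw]
FD 3: (43.192,-4.231) -> (44.737,-6.802) [heading=301, draw]
BK 8.2: (44.737,-6.802) -> (40.514,0.227) [heading=301, draw]
FD 12.9: (40.514,0.227) -> (47.158,-10.831) [heading=301, draw]
RT 81: heading 301 -> 220
Final: pos=(47.158,-10.831), heading=220, 11 segment(s) drawn

Answer: 220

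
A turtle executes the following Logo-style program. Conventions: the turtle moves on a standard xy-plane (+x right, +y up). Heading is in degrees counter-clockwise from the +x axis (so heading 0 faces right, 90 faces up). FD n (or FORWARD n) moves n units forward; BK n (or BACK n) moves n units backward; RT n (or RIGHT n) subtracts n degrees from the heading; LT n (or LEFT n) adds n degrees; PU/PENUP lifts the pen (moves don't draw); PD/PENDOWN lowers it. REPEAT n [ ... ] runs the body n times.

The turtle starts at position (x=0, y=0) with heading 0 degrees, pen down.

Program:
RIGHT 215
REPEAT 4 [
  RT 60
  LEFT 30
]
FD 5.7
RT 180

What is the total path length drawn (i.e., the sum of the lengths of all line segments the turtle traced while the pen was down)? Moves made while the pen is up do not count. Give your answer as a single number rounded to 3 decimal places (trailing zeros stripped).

Executing turtle program step by step:
Start: pos=(0,0), heading=0, pen down
RT 215: heading 0 -> 145
REPEAT 4 [
  -- iteration 1/4 --
  RT 60: heading 145 -> 85
  LT 30: heading 85 -> 115
  -- iteration 2/4 --
  RT 60: heading 115 -> 55
  LT 30: heading 55 -> 85
  -- iteration 3/4 --
  RT 60: heading 85 -> 25
  LT 30: heading 25 -> 55
  -- iteration 4/4 --
  RT 60: heading 55 -> 355
  LT 30: heading 355 -> 25
]
FD 5.7: (0,0) -> (5.166,2.409) [heading=25, draw]
RT 180: heading 25 -> 205
Final: pos=(5.166,2.409), heading=205, 1 segment(s) drawn

Segment lengths:
  seg 1: (0,0) -> (5.166,2.409), length = 5.7
Total = 5.7

Answer: 5.7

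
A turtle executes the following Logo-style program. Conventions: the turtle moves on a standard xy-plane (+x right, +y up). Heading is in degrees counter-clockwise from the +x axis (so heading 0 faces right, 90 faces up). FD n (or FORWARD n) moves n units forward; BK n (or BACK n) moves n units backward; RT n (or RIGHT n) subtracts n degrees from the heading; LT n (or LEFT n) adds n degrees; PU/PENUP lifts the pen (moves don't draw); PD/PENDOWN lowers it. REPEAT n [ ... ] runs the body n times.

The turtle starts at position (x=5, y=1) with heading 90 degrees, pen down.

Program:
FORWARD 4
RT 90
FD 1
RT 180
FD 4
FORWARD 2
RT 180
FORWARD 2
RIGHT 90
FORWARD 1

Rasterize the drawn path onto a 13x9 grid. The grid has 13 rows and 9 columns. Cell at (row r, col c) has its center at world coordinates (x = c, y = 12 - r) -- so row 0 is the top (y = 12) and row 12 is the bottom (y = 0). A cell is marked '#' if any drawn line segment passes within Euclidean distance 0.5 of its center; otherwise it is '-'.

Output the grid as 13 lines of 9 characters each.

Segment 0: (5,1) -> (5,5)
Segment 1: (5,5) -> (6,5)
Segment 2: (6,5) -> (2,5)
Segment 3: (2,5) -> (0,5)
Segment 4: (0,5) -> (2,5)
Segment 5: (2,5) -> (2,4)

Answer: ---------
---------
---------
---------
---------
---------
---------
#######--
--#--#---
-----#---
-----#---
-----#---
---------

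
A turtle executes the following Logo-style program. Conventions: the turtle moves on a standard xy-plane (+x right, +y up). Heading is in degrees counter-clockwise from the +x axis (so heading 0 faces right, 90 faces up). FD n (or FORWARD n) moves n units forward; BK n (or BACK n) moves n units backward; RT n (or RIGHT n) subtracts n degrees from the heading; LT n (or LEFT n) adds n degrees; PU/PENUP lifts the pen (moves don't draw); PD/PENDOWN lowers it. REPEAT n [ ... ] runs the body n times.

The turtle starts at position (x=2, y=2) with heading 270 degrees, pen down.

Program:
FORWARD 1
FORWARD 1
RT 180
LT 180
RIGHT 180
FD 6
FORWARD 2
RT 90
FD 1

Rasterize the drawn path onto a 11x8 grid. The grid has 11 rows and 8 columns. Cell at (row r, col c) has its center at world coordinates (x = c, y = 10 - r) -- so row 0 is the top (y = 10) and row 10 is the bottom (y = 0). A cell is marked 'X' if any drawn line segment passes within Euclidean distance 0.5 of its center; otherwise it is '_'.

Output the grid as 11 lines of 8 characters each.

Answer: ________
________
__XX____
__X_____
__X_____
__X_____
__X_____
__X_____
__X_____
__X_____
__X_____

Derivation:
Segment 0: (2,2) -> (2,1)
Segment 1: (2,1) -> (2,0)
Segment 2: (2,0) -> (2,6)
Segment 3: (2,6) -> (2,8)
Segment 4: (2,8) -> (3,8)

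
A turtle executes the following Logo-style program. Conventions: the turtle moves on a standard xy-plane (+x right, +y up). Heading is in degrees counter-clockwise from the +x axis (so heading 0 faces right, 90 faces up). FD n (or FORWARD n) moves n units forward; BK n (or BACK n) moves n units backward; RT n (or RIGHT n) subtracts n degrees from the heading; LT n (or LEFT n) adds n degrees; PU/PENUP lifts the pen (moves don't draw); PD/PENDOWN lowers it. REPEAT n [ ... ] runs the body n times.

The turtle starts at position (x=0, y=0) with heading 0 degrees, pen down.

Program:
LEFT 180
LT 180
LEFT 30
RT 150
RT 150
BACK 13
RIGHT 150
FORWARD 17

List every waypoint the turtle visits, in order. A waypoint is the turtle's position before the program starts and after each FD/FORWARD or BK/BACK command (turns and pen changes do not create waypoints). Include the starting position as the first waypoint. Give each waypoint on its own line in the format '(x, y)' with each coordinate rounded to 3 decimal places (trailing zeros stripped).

Executing turtle program step by step:
Start: pos=(0,0), heading=0, pen down
LT 180: heading 0 -> 180
LT 180: heading 180 -> 0
LT 30: heading 0 -> 30
RT 150: heading 30 -> 240
RT 150: heading 240 -> 90
BK 13: (0,0) -> (0,-13) [heading=90, draw]
RT 150: heading 90 -> 300
FD 17: (0,-13) -> (8.5,-27.722) [heading=300, draw]
Final: pos=(8.5,-27.722), heading=300, 2 segment(s) drawn
Waypoints (3 total):
(0, 0)
(0, -13)
(8.5, -27.722)

Answer: (0, 0)
(0, -13)
(8.5, -27.722)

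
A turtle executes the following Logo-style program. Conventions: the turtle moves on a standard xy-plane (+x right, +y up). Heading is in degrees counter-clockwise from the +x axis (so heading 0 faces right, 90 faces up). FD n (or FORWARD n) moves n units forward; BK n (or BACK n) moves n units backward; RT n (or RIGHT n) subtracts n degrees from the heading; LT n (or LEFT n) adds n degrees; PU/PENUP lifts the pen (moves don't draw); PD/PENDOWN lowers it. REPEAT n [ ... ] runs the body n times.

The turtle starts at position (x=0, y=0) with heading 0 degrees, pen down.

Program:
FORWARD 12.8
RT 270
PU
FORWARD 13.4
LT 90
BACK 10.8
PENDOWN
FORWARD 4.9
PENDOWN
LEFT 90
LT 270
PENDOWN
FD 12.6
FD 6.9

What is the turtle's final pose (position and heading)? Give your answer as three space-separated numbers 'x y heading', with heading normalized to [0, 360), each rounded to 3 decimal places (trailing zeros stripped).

Answer: -0.8 13.4 180

Derivation:
Executing turtle program step by step:
Start: pos=(0,0), heading=0, pen down
FD 12.8: (0,0) -> (12.8,0) [heading=0, draw]
RT 270: heading 0 -> 90
PU: pen up
FD 13.4: (12.8,0) -> (12.8,13.4) [heading=90, move]
LT 90: heading 90 -> 180
BK 10.8: (12.8,13.4) -> (23.6,13.4) [heading=180, move]
PD: pen down
FD 4.9: (23.6,13.4) -> (18.7,13.4) [heading=180, draw]
PD: pen down
LT 90: heading 180 -> 270
LT 270: heading 270 -> 180
PD: pen down
FD 12.6: (18.7,13.4) -> (6.1,13.4) [heading=180, draw]
FD 6.9: (6.1,13.4) -> (-0.8,13.4) [heading=180, draw]
Final: pos=(-0.8,13.4), heading=180, 4 segment(s) drawn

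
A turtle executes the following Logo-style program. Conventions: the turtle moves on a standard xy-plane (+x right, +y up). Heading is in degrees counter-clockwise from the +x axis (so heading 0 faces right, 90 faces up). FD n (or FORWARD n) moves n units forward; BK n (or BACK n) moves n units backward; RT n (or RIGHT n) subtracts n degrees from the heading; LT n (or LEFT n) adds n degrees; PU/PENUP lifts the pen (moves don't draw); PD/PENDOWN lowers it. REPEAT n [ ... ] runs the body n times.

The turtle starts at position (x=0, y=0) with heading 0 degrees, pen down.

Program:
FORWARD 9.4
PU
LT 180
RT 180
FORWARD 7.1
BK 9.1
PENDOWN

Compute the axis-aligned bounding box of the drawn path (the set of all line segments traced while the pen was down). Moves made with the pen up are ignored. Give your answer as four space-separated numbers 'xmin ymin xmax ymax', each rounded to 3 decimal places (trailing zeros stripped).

Answer: 0 0 9.4 0

Derivation:
Executing turtle program step by step:
Start: pos=(0,0), heading=0, pen down
FD 9.4: (0,0) -> (9.4,0) [heading=0, draw]
PU: pen up
LT 180: heading 0 -> 180
RT 180: heading 180 -> 0
FD 7.1: (9.4,0) -> (16.5,0) [heading=0, move]
BK 9.1: (16.5,0) -> (7.4,0) [heading=0, move]
PD: pen down
Final: pos=(7.4,0), heading=0, 1 segment(s) drawn

Segment endpoints: x in {0, 9.4}, y in {0}
xmin=0, ymin=0, xmax=9.4, ymax=0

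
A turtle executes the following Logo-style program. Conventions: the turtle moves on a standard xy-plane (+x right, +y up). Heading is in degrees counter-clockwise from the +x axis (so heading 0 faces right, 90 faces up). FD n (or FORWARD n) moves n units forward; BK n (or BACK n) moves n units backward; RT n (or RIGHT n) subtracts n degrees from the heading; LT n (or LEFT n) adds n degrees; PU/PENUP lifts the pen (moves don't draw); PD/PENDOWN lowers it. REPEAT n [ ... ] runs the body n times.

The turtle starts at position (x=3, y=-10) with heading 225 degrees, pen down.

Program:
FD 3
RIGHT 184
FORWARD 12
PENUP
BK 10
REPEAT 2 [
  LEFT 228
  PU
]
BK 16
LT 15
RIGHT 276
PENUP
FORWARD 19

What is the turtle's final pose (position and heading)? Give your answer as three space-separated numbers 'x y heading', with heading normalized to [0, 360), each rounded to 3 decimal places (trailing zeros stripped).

Executing turtle program step by step:
Start: pos=(3,-10), heading=225, pen down
FD 3: (3,-10) -> (0.879,-12.121) [heading=225, draw]
RT 184: heading 225 -> 41
FD 12: (0.879,-12.121) -> (9.935,-4.249) [heading=41, draw]
PU: pen up
BK 10: (9.935,-4.249) -> (2.388,-10.809) [heading=41, move]
REPEAT 2 [
  -- iteration 1/2 --
  LT 228: heading 41 -> 269
  PU: pen up
  -- iteration 2/2 --
  LT 228: heading 269 -> 137
  PU: pen up
]
BK 16: (2.388,-10.809) -> (14.09,-21.721) [heading=137, move]
LT 15: heading 137 -> 152
RT 276: heading 152 -> 236
PU: pen up
FD 19: (14.09,-21.721) -> (3.465,-37.473) [heading=236, move]
Final: pos=(3.465,-37.473), heading=236, 2 segment(s) drawn

Answer: 3.465 -37.473 236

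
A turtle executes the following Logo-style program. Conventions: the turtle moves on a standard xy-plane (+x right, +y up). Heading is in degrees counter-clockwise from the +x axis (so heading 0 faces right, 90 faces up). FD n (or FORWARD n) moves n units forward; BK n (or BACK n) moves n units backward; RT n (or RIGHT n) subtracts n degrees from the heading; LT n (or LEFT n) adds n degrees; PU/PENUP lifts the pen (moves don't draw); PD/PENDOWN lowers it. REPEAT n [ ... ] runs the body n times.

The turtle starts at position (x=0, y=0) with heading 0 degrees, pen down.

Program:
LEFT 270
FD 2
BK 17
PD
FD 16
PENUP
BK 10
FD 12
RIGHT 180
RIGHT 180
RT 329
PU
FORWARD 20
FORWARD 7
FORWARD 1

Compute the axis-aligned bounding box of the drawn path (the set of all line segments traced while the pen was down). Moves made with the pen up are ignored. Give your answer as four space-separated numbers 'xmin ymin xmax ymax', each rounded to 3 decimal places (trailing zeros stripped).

Executing turtle program step by step:
Start: pos=(0,0), heading=0, pen down
LT 270: heading 0 -> 270
FD 2: (0,0) -> (0,-2) [heading=270, draw]
BK 17: (0,-2) -> (0,15) [heading=270, draw]
PD: pen down
FD 16: (0,15) -> (0,-1) [heading=270, draw]
PU: pen up
BK 10: (0,-1) -> (0,9) [heading=270, move]
FD 12: (0,9) -> (0,-3) [heading=270, move]
RT 180: heading 270 -> 90
RT 180: heading 90 -> 270
RT 329: heading 270 -> 301
PU: pen up
FD 20: (0,-3) -> (10.301,-20.143) [heading=301, move]
FD 7: (10.301,-20.143) -> (13.906,-26.144) [heading=301, move]
FD 1: (13.906,-26.144) -> (14.421,-27.001) [heading=301, move]
Final: pos=(14.421,-27.001), heading=301, 3 segment(s) drawn

Segment endpoints: x in {0, 0, 0, 0}, y in {-2, -1, 0, 15}
xmin=0, ymin=-2, xmax=0, ymax=15

Answer: 0 -2 0 15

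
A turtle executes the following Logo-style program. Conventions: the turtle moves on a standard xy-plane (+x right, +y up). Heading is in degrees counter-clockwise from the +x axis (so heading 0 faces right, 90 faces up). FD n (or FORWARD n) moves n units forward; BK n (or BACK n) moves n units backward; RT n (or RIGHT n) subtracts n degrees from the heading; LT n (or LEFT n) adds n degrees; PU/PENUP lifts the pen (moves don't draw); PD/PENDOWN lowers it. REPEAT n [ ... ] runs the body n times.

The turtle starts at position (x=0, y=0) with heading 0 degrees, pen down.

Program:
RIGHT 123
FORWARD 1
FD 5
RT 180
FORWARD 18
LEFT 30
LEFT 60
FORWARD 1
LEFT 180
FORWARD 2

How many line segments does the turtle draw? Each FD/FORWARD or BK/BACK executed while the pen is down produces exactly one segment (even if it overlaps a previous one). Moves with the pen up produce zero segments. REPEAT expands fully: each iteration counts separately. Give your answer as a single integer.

Executing turtle program step by step:
Start: pos=(0,0), heading=0, pen down
RT 123: heading 0 -> 237
FD 1: (0,0) -> (-0.545,-0.839) [heading=237, draw]
FD 5: (-0.545,-0.839) -> (-3.268,-5.032) [heading=237, draw]
RT 180: heading 237 -> 57
FD 18: (-3.268,-5.032) -> (6.536,10.064) [heading=57, draw]
LT 30: heading 57 -> 87
LT 60: heading 87 -> 147
FD 1: (6.536,10.064) -> (5.697,10.609) [heading=147, draw]
LT 180: heading 147 -> 327
FD 2: (5.697,10.609) -> (7.374,9.519) [heading=327, draw]
Final: pos=(7.374,9.519), heading=327, 5 segment(s) drawn
Segments drawn: 5

Answer: 5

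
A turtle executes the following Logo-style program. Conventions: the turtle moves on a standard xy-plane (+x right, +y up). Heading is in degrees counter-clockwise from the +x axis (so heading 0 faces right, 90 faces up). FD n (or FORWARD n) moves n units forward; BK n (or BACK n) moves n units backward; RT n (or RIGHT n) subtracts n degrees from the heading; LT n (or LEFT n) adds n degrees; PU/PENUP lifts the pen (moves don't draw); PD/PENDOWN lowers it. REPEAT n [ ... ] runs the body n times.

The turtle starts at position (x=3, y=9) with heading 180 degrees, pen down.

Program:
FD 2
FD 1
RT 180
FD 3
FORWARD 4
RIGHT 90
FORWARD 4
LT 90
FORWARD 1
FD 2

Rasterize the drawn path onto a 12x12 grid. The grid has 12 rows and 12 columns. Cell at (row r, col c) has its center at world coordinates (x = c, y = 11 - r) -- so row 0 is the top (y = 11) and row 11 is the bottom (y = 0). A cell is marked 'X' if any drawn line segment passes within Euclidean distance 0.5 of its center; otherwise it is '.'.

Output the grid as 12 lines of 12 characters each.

Answer: ............
............
XXXXXXXX....
.......X....
.......X....
.......X....
.......XXXX.
............
............
............
............
............

Derivation:
Segment 0: (3,9) -> (1,9)
Segment 1: (1,9) -> (0,9)
Segment 2: (0,9) -> (3,9)
Segment 3: (3,9) -> (7,9)
Segment 4: (7,9) -> (7,5)
Segment 5: (7,5) -> (8,5)
Segment 6: (8,5) -> (10,5)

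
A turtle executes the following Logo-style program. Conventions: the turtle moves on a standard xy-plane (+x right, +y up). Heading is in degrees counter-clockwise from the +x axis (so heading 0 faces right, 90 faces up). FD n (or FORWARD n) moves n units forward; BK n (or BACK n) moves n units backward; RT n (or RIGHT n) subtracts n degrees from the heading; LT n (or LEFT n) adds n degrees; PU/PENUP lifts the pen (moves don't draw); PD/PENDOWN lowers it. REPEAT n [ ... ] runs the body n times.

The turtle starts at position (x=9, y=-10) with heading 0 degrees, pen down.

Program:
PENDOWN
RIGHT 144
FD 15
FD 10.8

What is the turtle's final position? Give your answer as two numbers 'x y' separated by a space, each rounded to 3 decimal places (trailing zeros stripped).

Answer: -11.873 -25.165

Derivation:
Executing turtle program step by step:
Start: pos=(9,-10), heading=0, pen down
PD: pen down
RT 144: heading 0 -> 216
FD 15: (9,-10) -> (-3.135,-18.817) [heading=216, draw]
FD 10.8: (-3.135,-18.817) -> (-11.873,-25.165) [heading=216, draw]
Final: pos=(-11.873,-25.165), heading=216, 2 segment(s) drawn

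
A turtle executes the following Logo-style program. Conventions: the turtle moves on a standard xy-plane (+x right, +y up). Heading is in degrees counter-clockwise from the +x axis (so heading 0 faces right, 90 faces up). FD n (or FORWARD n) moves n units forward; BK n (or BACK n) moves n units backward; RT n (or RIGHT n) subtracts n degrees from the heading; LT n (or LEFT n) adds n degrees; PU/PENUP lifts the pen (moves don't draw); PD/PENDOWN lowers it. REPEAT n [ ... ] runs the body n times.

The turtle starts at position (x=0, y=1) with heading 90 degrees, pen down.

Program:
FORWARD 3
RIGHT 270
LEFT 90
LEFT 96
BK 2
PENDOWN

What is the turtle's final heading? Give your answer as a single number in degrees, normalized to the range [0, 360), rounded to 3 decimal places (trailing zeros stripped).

Executing turtle program step by step:
Start: pos=(0,1), heading=90, pen down
FD 3: (0,1) -> (0,4) [heading=90, draw]
RT 270: heading 90 -> 180
LT 90: heading 180 -> 270
LT 96: heading 270 -> 6
BK 2: (0,4) -> (-1.989,3.791) [heading=6, draw]
PD: pen down
Final: pos=(-1.989,3.791), heading=6, 2 segment(s) drawn

Answer: 6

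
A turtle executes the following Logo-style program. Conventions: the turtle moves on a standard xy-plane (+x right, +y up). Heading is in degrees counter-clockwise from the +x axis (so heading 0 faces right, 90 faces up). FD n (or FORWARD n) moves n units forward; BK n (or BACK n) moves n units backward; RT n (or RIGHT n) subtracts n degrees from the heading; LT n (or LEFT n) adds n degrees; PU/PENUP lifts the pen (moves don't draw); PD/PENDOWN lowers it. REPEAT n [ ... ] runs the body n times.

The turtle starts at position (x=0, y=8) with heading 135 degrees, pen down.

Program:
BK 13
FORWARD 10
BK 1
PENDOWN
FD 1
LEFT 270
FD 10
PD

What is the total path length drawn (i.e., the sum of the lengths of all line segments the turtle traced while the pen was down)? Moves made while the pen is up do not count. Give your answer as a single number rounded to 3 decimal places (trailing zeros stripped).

Executing turtle program step by step:
Start: pos=(0,8), heading=135, pen down
BK 13: (0,8) -> (9.192,-1.192) [heading=135, draw]
FD 10: (9.192,-1.192) -> (2.121,5.879) [heading=135, draw]
BK 1: (2.121,5.879) -> (2.828,5.172) [heading=135, draw]
PD: pen down
FD 1: (2.828,5.172) -> (2.121,5.879) [heading=135, draw]
LT 270: heading 135 -> 45
FD 10: (2.121,5.879) -> (9.192,12.95) [heading=45, draw]
PD: pen down
Final: pos=(9.192,12.95), heading=45, 5 segment(s) drawn

Segment lengths:
  seg 1: (0,8) -> (9.192,-1.192), length = 13
  seg 2: (9.192,-1.192) -> (2.121,5.879), length = 10
  seg 3: (2.121,5.879) -> (2.828,5.172), length = 1
  seg 4: (2.828,5.172) -> (2.121,5.879), length = 1
  seg 5: (2.121,5.879) -> (9.192,12.95), length = 10
Total = 35

Answer: 35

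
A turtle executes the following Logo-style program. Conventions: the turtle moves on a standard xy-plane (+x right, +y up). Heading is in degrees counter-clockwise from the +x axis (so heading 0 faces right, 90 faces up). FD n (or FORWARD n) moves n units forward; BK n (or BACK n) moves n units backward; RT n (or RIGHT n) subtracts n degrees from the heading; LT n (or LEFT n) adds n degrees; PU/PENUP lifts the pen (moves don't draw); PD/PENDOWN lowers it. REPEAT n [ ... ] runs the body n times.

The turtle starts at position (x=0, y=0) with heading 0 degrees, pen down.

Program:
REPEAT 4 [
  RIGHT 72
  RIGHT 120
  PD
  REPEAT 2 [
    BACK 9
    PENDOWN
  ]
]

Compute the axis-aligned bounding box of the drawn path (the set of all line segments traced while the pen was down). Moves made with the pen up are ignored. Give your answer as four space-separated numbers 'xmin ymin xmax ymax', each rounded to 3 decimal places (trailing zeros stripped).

Answer: 0 -7.001 17.607 6.375

Derivation:
Executing turtle program step by step:
Start: pos=(0,0), heading=0, pen down
REPEAT 4 [
  -- iteration 1/4 --
  RT 72: heading 0 -> 288
  RT 120: heading 288 -> 168
  PD: pen down
  REPEAT 2 [
    -- iteration 1/2 --
    BK 9: (0,0) -> (8.803,-1.871) [heading=168, draw]
    PD: pen down
    -- iteration 2/2 --
    BK 9: (8.803,-1.871) -> (17.607,-3.742) [heading=168, draw]
    PD: pen down
  ]
  -- iteration 2/4 --
  RT 72: heading 168 -> 96
  RT 120: heading 96 -> 336
  PD: pen down
  REPEAT 2 [
    -- iteration 1/2 --
    BK 9: (17.607,-3.742) -> (9.385,-0.082) [heading=336, draw]
    PD: pen down
    -- iteration 2/2 --
    BK 9: (9.385,-0.082) -> (1.163,3.579) [heading=336, draw]
    PD: pen down
  ]
  -- iteration 3/4 --
  RT 72: heading 336 -> 264
  RT 120: heading 264 -> 144
  PD: pen down
  REPEAT 2 [
    -- iteration 1/2 --
    BK 9: (1.163,3.579) -> (8.444,-1.711) [heading=144, draw]
    PD: pen down
    -- iteration 2/2 --
    BK 9: (8.444,-1.711) -> (15.725,-7.001) [heading=144, draw]
    PD: pen down
  ]
  -- iteration 4/4 --
  RT 72: heading 144 -> 72
  RT 120: heading 72 -> 312
  PD: pen down
  REPEAT 2 [
    -- iteration 1/2 --
    BK 9: (15.725,-7.001) -> (9.703,-0.313) [heading=312, draw]
    PD: pen down
    -- iteration 2/2 --
    BK 9: (9.703,-0.313) -> (3.681,6.375) [heading=312, draw]
    PD: pen down
  ]
]
Final: pos=(3.681,6.375), heading=312, 8 segment(s) drawn

Segment endpoints: x in {0, 1.163, 3.681, 8.444, 8.803, 9.385, 9.703, 15.725, 17.607}, y in {-7.001, -3.742, -1.871, -1.711, -0.313, -0.082, 0, 3.579, 6.375}
xmin=0, ymin=-7.001, xmax=17.607, ymax=6.375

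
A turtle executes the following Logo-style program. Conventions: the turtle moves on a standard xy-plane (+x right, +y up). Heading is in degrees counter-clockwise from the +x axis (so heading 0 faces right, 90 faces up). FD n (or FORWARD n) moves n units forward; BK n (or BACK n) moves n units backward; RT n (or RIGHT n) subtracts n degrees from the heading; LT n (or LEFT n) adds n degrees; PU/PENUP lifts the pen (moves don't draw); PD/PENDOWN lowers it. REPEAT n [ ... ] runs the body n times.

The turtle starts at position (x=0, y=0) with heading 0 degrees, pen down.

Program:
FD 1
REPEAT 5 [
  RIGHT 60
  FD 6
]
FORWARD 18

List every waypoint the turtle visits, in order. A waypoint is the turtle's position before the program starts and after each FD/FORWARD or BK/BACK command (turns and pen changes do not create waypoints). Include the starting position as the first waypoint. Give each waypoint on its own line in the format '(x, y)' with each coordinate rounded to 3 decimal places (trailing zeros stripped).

Executing turtle program step by step:
Start: pos=(0,0), heading=0, pen down
FD 1: (0,0) -> (1,0) [heading=0, draw]
REPEAT 5 [
  -- iteration 1/5 --
  RT 60: heading 0 -> 300
  FD 6: (1,0) -> (4,-5.196) [heading=300, draw]
  -- iteration 2/5 --
  RT 60: heading 300 -> 240
  FD 6: (4,-5.196) -> (1,-10.392) [heading=240, draw]
  -- iteration 3/5 --
  RT 60: heading 240 -> 180
  FD 6: (1,-10.392) -> (-5,-10.392) [heading=180, draw]
  -- iteration 4/5 --
  RT 60: heading 180 -> 120
  FD 6: (-5,-10.392) -> (-8,-5.196) [heading=120, draw]
  -- iteration 5/5 --
  RT 60: heading 120 -> 60
  FD 6: (-8,-5.196) -> (-5,0) [heading=60, draw]
]
FD 18: (-5,0) -> (4,15.588) [heading=60, draw]
Final: pos=(4,15.588), heading=60, 7 segment(s) drawn
Waypoints (8 total):
(0, 0)
(1, 0)
(4, -5.196)
(1, -10.392)
(-5, -10.392)
(-8, -5.196)
(-5, 0)
(4, 15.588)

Answer: (0, 0)
(1, 0)
(4, -5.196)
(1, -10.392)
(-5, -10.392)
(-8, -5.196)
(-5, 0)
(4, 15.588)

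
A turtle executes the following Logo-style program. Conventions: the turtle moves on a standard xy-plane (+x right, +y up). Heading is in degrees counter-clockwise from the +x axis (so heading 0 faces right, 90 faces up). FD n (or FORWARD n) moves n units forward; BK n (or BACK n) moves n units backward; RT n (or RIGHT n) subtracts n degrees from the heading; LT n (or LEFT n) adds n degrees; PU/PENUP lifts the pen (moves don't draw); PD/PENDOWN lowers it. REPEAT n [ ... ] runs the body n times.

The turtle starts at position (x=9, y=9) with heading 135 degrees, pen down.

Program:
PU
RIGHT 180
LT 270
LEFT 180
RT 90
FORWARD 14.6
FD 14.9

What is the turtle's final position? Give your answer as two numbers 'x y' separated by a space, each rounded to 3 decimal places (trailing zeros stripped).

Executing turtle program step by step:
Start: pos=(9,9), heading=135, pen down
PU: pen up
RT 180: heading 135 -> 315
LT 270: heading 315 -> 225
LT 180: heading 225 -> 45
RT 90: heading 45 -> 315
FD 14.6: (9,9) -> (19.324,-1.324) [heading=315, move]
FD 14.9: (19.324,-1.324) -> (29.86,-11.86) [heading=315, move]
Final: pos=(29.86,-11.86), heading=315, 0 segment(s) drawn

Answer: 29.86 -11.86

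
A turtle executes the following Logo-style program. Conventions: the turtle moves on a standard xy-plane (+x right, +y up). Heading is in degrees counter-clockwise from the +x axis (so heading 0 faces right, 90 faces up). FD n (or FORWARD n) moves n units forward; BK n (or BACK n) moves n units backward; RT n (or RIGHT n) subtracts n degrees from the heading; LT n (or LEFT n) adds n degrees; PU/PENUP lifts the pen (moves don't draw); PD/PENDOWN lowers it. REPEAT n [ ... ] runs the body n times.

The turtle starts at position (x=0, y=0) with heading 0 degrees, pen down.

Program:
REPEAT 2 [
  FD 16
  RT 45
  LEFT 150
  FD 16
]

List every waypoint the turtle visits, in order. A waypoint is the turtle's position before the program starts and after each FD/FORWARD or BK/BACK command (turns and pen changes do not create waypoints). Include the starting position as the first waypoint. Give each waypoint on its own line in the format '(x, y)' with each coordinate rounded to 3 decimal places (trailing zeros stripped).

Executing turtle program step by step:
Start: pos=(0,0), heading=0, pen down
REPEAT 2 [
  -- iteration 1/2 --
  FD 16: (0,0) -> (16,0) [heading=0, draw]
  RT 45: heading 0 -> 315
  LT 150: heading 315 -> 105
  FD 16: (16,0) -> (11.859,15.455) [heading=105, draw]
  -- iteration 2/2 --
  FD 16: (11.859,15.455) -> (7.718,30.91) [heading=105, draw]
  RT 45: heading 105 -> 60
  LT 150: heading 60 -> 210
  FD 16: (7.718,30.91) -> (-6.139,22.91) [heading=210, draw]
]
Final: pos=(-6.139,22.91), heading=210, 4 segment(s) drawn
Waypoints (5 total):
(0, 0)
(16, 0)
(11.859, 15.455)
(7.718, 30.91)
(-6.139, 22.91)

Answer: (0, 0)
(16, 0)
(11.859, 15.455)
(7.718, 30.91)
(-6.139, 22.91)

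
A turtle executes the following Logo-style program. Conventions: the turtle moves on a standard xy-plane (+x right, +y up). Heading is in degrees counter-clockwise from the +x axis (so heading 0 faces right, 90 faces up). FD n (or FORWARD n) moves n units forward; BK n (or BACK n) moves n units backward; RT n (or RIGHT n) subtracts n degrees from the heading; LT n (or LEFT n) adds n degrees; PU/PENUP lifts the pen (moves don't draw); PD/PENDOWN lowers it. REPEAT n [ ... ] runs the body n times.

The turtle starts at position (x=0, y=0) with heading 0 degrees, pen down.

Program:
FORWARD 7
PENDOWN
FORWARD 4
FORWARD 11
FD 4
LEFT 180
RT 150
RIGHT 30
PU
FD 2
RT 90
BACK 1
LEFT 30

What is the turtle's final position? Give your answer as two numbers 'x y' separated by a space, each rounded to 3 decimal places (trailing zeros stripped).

Answer: 28 1

Derivation:
Executing turtle program step by step:
Start: pos=(0,0), heading=0, pen down
FD 7: (0,0) -> (7,0) [heading=0, draw]
PD: pen down
FD 4: (7,0) -> (11,0) [heading=0, draw]
FD 11: (11,0) -> (22,0) [heading=0, draw]
FD 4: (22,0) -> (26,0) [heading=0, draw]
LT 180: heading 0 -> 180
RT 150: heading 180 -> 30
RT 30: heading 30 -> 0
PU: pen up
FD 2: (26,0) -> (28,0) [heading=0, move]
RT 90: heading 0 -> 270
BK 1: (28,0) -> (28,1) [heading=270, move]
LT 30: heading 270 -> 300
Final: pos=(28,1), heading=300, 4 segment(s) drawn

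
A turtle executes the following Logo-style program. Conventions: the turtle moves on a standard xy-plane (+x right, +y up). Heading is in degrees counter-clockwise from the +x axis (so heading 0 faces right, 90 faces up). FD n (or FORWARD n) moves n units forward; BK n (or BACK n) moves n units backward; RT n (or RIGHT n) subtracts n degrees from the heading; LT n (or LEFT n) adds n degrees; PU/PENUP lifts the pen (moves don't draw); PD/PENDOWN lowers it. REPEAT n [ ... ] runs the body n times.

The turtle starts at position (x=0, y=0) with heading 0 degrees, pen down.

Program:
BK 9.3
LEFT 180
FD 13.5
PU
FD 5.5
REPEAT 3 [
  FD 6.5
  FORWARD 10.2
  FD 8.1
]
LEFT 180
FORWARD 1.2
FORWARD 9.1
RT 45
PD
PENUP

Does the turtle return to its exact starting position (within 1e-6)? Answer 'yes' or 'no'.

Executing turtle program step by step:
Start: pos=(0,0), heading=0, pen down
BK 9.3: (0,0) -> (-9.3,0) [heading=0, draw]
LT 180: heading 0 -> 180
FD 13.5: (-9.3,0) -> (-22.8,0) [heading=180, draw]
PU: pen up
FD 5.5: (-22.8,0) -> (-28.3,0) [heading=180, move]
REPEAT 3 [
  -- iteration 1/3 --
  FD 6.5: (-28.3,0) -> (-34.8,0) [heading=180, move]
  FD 10.2: (-34.8,0) -> (-45,0) [heading=180, move]
  FD 8.1: (-45,0) -> (-53.1,0) [heading=180, move]
  -- iteration 2/3 --
  FD 6.5: (-53.1,0) -> (-59.6,0) [heading=180, move]
  FD 10.2: (-59.6,0) -> (-69.8,0) [heading=180, move]
  FD 8.1: (-69.8,0) -> (-77.9,0) [heading=180, move]
  -- iteration 3/3 --
  FD 6.5: (-77.9,0) -> (-84.4,0) [heading=180, move]
  FD 10.2: (-84.4,0) -> (-94.6,0) [heading=180, move]
  FD 8.1: (-94.6,0) -> (-102.7,0) [heading=180, move]
]
LT 180: heading 180 -> 0
FD 1.2: (-102.7,0) -> (-101.5,0) [heading=0, move]
FD 9.1: (-101.5,0) -> (-92.4,0) [heading=0, move]
RT 45: heading 0 -> 315
PD: pen down
PU: pen up
Final: pos=(-92.4,0), heading=315, 2 segment(s) drawn

Start position: (0, 0)
Final position: (-92.4, 0)
Distance = 92.4; >= 1e-6 -> NOT closed

Answer: no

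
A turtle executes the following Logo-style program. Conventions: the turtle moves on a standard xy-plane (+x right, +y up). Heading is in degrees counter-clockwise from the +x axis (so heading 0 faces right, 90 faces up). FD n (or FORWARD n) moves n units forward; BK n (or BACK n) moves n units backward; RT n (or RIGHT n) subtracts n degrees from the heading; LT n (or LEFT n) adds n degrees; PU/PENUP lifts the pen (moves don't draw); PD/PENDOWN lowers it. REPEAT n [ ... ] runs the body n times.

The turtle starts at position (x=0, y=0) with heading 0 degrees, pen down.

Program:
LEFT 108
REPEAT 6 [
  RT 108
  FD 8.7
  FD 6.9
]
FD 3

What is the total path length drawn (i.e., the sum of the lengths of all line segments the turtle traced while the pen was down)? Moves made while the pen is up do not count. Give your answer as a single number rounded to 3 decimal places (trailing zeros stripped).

Answer: 96.6

Derivation:
Executing turtle program step by step:
Start: pos=(0,0), heading=0, pen down
LT 108: heading 0 -> 108
REPEAT 6 [
  -- iteration 1/6 --
  RT 108: heading 108 -> 0
  FD 8.7: (0,0) -> (8.7,0) [heading=0, draw]
  FD 6.9: (8.7,0) -> (15.6,0) [heading=0, draw]
  -- iteration 2/6 --
  RT 108: heading 0 -> 252
  FD 8.7: (15.6,0) -> (12.912,-8.274) [heading=252, draw]
  FD 6.9: (12.912,-8.274) -> (10.779,-14.836) [heading=252, draw]
  -- iteration 3/6 --
  RT 108: heading 252 -> 144
  FD 8.7: (10.779,-14.836) -> (3.741,-9.723) [heading=144, draw]
  FD 6.9: (3.741,-9.723) -> (-1.841,-5.667) [heading=144, draw]
  -- iteration 4/6 --
  RT 108: heading 144 -> 36
  FD 8.7: (-1.841,-5.667) -> (5.197,-0.553) [heading=36, draw]
  FD 6.9: (5.197,-0.553) -> (10.779,3.502) [heading=36, draw]
  -- iteration 5/6 --
  RT 108: heading 36 -> 288
  FD 8.7: (10.779,3.502) -> (13.468,-4.772) [heading=288, draw]
  FD 6.9: (13.468,-4.772) -> (15.6,-11.334) [heading=288, draw]
  -- iteration 6/6 --
  RT 108: heading 288 -> 180
  FD 8.7: (15.6,-11.334) -> (6.9,-11.334) [heading=180, draw]
  FD 6.9: (6.9,-11.334) -> (0,-11.334) [heading=180, draw]
]
FD 3: (0,-11.334) -> (-3,-11.334) [heading=180, draw]
Final: pos=(-3,-11.334), heading=180, 13 segment(s) drawn

Segment lengths:
  seg 1: (0,0) -> (8.7,0), length = 8.7
  seg 2: (8.7,0) -> (15.6,0), length = 6.9
  seg 3: (15.6,0) -> (12.912,-8.274), length = 8.7
  seg 4: (12.912,-8.274) -> (10.779,-14.836), length = 6.9
  seg 5: (10.779,-14.836) -> (3.741,-9.723), length = 8.7
  seg 6: (3.741,-9.723) -> (-1.841,-5.667), length = 6.9
  seg 7: (-1.841,-5.667) -> (5.197,-0.553), length = 8.7
  seg 8: (5.197,-0.553) -> (10.779,3.502), length = 6.9
  seg 9: (10.779,3.502) -> (13.468,-4.772), length = 8.7
  seg 10: (13.468,-4.772) -> (15.6,-11.334), length = 6.9
  seg 11: (15.6,-11.334) -> (6.9,-11.334), length = 8.7
  seg 12: (6.9,-11.334) -> (0,-11.334), length = 6.9
  seg 13: (0,-11.334) -> (-3,-11.334), length = 3
Total = 96.6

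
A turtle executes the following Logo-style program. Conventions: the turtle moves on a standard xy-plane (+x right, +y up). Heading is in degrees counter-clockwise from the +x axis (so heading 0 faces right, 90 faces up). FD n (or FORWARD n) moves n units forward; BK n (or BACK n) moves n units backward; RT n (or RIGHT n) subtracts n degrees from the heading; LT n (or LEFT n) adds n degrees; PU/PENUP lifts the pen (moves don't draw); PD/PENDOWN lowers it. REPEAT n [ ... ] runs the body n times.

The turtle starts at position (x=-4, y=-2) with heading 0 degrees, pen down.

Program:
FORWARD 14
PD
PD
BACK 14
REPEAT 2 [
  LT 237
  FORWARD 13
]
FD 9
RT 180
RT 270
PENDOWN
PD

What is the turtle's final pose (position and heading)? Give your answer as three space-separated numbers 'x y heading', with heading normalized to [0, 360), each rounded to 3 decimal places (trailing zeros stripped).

Executing turtle program step by step:
Start: pos=(-4,-2), heading=0, pen down
FD 14: (-4,-2) -> (10,-2) [heading=0, draw]
PD: pen down
PD: pen down
BK 14: (10,-2) -> (-4,-2) [heading=0, draw]
REPEAT 2 [
  -- iteration 1/2 --
  LT 237: heading 0 -> 237
  FD 13: (-4,-2) -> (-11.08,-12.903) [heading=237, draw]
  -- iteration 2/2 --
  LT 237: heading 237 -> 114
  FD 13: (-11.08,-12.903) -> (-16.368,-1.027) [heading=114, draw]
]
FD 9: (-16.368,-1.027) -> (-20.029,7.195) [heading=114, draw]
RT 180: heading 114 -> 294
RT 270: heading 294 -> 24
PD: pen down
PD: pen down
Final: pos=(-20.029,7.195), heading=24, 5 segment(s) drawn

Answer: -20.029 7.195 24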